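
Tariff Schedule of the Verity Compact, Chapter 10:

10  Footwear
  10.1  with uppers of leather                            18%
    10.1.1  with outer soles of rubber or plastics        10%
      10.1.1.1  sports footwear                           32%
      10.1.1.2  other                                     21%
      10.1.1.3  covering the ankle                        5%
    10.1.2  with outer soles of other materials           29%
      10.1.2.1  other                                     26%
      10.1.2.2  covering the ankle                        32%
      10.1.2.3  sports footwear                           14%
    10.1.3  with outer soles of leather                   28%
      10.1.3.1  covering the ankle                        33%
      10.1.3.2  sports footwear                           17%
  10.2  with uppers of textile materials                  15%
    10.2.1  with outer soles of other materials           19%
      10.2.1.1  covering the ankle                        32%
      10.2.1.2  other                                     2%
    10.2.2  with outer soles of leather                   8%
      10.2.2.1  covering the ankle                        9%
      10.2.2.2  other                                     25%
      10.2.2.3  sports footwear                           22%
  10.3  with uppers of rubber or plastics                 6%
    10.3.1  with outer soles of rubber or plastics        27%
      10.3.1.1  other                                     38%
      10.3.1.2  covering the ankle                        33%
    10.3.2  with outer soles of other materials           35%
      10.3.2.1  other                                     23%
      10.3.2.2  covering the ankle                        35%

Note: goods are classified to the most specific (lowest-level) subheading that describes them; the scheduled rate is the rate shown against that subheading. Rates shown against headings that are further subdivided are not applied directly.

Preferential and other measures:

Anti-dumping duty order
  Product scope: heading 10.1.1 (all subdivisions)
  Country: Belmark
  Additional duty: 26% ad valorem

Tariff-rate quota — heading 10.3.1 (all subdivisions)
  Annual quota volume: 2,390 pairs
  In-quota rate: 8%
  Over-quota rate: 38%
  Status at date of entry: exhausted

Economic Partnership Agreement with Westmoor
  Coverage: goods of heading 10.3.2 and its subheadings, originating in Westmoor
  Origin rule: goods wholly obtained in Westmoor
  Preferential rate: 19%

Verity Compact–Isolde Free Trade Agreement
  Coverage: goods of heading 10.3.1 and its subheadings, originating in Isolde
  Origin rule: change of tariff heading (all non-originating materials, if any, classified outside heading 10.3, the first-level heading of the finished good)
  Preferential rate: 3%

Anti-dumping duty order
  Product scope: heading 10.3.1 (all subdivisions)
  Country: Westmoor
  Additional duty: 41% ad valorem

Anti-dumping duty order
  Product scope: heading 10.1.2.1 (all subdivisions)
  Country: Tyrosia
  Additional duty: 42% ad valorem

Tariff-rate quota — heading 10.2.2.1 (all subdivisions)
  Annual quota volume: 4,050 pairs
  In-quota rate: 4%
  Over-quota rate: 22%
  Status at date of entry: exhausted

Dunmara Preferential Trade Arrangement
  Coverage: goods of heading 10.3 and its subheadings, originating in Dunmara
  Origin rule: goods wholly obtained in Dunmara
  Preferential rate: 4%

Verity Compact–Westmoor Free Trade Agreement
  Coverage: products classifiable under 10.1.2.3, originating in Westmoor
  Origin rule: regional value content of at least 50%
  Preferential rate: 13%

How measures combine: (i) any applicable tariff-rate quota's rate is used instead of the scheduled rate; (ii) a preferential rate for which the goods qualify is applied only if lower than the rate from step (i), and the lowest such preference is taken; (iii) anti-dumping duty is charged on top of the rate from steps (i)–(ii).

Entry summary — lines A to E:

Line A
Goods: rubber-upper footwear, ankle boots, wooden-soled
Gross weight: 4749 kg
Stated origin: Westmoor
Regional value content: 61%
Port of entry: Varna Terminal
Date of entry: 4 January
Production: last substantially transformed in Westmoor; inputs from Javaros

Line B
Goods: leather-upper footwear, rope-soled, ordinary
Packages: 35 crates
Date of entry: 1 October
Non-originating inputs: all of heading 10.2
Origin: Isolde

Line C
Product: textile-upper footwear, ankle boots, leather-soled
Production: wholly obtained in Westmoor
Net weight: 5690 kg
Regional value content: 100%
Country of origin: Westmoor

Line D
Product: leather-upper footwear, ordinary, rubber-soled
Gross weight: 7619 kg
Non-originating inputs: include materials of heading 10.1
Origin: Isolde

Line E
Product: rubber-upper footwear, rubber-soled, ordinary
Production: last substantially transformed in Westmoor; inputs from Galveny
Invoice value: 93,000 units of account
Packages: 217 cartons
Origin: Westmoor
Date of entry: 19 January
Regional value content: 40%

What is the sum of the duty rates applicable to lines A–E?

183%

Line A: rubber-upper → 10.3; wooden-soled → 10.3.2; ankle boots → 10.3.2.2. Scheduled 35%. Westmoor agreement on 10.3.2: not wholly obtained; Westmoor agreement on 10.1.2.3: 10.3.2.2 not covered. → 35%.
Line B: leather-upper → 10.1; rope-soled → 10.1.2; ordinary → 10.1.2.1. Scheduled 26%. Isolde agreement on 10.3.1: 10.1.2.1 not covered. → 26%.
Line C: textile-upper → 10.2; leather-soled → 10.2.2; ankle boots → 10.2.2.1. Scheduled 9%. quota on 10.2.2.1 exhausted → over-quota 22%; Westmoor agreement on 10.3.2: 10.2.2.1 not covered; Westmoor agreement on 10.1.2.3: 10.2.2.1 not covered. → 22%.
Line D: leather-upper → 10.1; rubber-soled → 10.1.1; ordinary → 10.1.1.2. Scheduled 21%. Isolde agreement on 10.3.1: 10.1.1.2 not covered. → 21%.
Line E: rubber-upper → 10.3; rubber-soled → 10.3.1; ordinary → 10.3.1.1. Scheduled 38%. quota on 10.3.1 exhausted → over-quota 38%; Westmoor agreement on 10.3.2: 10.3.1.1 not covered; Westmoor agreement on 10.1.2.3: 10.3.1.1 not covered; anti-dumping (Westmoor, 10.3.1): +41%; total 38% + 41% = 79%. → 79%.
Sum: 35% + 26% + 22% + 21% + 79% = 183%.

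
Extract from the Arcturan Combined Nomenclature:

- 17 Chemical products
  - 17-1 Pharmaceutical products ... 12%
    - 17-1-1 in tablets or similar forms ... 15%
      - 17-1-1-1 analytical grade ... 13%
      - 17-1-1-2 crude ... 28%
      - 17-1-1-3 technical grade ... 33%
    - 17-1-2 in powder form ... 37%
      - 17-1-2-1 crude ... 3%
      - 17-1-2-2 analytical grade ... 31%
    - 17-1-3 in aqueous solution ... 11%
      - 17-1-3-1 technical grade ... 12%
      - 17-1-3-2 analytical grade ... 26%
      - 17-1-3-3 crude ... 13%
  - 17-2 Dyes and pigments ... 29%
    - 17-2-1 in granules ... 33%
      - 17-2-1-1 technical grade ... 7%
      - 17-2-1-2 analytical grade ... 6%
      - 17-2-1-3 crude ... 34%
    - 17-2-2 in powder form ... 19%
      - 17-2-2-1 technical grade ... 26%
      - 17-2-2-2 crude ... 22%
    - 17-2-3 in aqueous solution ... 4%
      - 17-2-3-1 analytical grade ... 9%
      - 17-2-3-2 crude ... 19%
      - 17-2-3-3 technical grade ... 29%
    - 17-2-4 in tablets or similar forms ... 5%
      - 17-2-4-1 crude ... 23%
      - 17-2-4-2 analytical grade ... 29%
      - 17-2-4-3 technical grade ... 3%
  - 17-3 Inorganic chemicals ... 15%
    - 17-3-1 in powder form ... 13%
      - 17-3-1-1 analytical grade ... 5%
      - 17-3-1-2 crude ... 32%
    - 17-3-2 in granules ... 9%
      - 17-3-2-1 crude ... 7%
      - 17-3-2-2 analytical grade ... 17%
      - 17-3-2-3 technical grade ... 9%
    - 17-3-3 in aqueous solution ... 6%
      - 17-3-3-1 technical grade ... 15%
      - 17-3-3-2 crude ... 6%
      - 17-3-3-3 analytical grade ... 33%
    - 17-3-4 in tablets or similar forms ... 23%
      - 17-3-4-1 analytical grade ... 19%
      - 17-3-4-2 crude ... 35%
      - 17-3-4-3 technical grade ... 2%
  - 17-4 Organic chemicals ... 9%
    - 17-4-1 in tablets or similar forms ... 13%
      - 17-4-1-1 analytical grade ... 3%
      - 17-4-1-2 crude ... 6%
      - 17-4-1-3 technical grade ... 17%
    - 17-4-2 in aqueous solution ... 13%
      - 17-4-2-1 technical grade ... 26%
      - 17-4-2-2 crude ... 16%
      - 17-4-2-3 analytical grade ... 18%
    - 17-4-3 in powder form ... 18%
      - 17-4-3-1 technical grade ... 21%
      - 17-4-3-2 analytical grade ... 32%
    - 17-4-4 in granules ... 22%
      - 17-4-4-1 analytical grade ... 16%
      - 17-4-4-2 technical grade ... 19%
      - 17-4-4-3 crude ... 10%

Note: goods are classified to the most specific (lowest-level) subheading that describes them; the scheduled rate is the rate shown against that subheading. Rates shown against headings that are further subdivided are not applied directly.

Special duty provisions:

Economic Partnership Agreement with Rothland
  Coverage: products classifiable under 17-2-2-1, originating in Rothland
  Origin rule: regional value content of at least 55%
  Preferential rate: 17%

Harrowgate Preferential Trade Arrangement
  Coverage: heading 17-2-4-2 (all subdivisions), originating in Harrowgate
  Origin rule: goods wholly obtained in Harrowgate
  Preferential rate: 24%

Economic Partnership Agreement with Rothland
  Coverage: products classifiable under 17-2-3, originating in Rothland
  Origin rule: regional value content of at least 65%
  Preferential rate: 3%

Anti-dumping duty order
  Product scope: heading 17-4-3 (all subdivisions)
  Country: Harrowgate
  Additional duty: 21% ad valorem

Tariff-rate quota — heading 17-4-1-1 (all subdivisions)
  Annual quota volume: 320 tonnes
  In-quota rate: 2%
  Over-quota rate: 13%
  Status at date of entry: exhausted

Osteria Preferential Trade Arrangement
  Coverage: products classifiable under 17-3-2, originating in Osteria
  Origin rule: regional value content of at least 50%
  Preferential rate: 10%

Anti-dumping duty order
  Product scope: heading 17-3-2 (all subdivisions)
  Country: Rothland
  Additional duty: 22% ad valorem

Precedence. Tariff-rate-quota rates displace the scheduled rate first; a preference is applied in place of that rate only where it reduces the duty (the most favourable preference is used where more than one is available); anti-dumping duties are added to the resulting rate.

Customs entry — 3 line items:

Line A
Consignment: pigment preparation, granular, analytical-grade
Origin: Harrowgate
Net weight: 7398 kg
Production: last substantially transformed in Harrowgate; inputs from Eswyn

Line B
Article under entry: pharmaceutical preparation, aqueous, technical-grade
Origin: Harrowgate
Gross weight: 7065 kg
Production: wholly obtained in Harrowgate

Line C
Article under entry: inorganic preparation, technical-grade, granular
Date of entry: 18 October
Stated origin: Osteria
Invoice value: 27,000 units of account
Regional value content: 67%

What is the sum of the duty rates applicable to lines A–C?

27%

Line A: pigment → 17-2; granular → 17-2-1; analytical-grade → 17-2-1-2. Scheduled 6%. Harrowgate agreement on 17-2-4-2: 17-2-1-2 not covered. → 6%.
Line B: pharmaceutical → 17-1; aqueous → 17-1-3; technical-grade → 17-1-3-1. Scheduled 12%. Harrowgate agreement on 17-2-4-2: 17-1-3-1 not covered. → 12%.
Line C: inorganic → 17-3; granular → 17-3-2; technical-grade → 17-3-2-3. Scheduled 9%. Osteria agreement on 17-3-2: RVC ≥ 50% → 10% available; preference 10% not lower than 9% → no reduction. → 9%.
Sum: 6% + 12% + 9% = 27%.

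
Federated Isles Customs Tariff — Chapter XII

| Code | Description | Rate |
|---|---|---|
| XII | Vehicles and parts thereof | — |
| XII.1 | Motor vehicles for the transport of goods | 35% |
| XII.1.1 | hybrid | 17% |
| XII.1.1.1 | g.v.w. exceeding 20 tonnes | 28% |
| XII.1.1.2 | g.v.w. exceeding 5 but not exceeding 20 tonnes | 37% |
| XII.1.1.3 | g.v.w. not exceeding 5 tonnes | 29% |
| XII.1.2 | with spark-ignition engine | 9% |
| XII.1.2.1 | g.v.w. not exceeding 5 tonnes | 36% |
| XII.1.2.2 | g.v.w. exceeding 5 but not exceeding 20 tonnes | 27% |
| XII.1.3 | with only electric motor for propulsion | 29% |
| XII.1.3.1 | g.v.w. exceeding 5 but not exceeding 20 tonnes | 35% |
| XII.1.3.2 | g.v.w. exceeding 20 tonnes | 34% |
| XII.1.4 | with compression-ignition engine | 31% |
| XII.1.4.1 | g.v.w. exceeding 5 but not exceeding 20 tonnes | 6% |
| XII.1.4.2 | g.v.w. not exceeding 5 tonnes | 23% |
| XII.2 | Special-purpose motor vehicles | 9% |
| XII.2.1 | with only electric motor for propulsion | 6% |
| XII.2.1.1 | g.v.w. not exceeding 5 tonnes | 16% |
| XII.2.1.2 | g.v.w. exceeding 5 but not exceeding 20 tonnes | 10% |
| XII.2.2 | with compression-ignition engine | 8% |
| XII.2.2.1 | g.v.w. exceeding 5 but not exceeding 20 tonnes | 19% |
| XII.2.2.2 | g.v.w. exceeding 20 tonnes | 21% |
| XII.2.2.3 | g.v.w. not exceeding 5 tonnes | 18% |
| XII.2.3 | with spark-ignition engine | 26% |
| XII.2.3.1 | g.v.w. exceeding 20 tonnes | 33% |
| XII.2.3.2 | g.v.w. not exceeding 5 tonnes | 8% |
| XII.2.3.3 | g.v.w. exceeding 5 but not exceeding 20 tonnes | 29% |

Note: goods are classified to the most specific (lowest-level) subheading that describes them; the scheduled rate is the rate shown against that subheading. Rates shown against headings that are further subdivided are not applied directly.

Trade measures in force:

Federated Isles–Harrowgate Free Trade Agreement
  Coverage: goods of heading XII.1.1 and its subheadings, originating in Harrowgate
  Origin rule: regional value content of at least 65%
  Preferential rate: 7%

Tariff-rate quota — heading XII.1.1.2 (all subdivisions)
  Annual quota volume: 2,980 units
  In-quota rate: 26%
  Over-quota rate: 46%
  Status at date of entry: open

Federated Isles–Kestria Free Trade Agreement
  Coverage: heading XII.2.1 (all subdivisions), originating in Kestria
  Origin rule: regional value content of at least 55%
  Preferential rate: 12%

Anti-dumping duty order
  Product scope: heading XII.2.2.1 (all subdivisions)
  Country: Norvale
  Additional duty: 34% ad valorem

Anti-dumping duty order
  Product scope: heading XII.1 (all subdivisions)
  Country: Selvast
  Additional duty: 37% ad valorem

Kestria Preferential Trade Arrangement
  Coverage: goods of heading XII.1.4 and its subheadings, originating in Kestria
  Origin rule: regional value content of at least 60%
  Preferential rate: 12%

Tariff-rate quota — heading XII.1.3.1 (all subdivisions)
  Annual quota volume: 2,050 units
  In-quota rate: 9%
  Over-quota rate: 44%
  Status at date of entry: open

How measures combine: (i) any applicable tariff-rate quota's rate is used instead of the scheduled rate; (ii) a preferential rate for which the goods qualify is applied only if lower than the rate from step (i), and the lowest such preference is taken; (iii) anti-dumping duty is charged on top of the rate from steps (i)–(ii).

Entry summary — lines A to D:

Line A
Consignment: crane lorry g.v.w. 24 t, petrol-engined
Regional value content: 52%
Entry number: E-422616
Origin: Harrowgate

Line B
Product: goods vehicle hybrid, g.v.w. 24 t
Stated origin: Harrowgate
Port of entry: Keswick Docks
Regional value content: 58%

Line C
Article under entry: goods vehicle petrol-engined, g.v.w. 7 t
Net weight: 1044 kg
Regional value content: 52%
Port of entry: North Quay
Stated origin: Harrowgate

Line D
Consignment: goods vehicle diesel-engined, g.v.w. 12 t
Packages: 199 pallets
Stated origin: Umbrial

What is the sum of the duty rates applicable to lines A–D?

94%

Line A: crane lorry → XII.2; petrol-engined → XII.2.3; g.v.w. 24 t → XII.2.3.1. Scheduled 33%. Harrowgate agreement on XII.1.1: XII.2.3.1 not covered. → 33%.
Line B: goods vehicle → XII.1; hybrid → XII.1.1; g.v.w. 24 t → XII.1.1.1. Scheduled 28%. Harrowgate agreement on XII.1.1: RVC < 65%. → 28%.
Line C: goods vehicle → XII.1; petrol-engined → XII.1.2; g.v.w. 7 t → XII.1.2.2. Scheduled 27%. Harrowgate agreement on XII.1.1: XII.1.2.2 not covered. → 27%.
Line D: goods vehicle → XII.1; diesel-engined → XII.1.4; g.v.w. 12 t → XII.1.4.1. Scheduled 6%. No special measure applies. → 6%.
Sum: 33% + 28% + 27% + 6% = 94%.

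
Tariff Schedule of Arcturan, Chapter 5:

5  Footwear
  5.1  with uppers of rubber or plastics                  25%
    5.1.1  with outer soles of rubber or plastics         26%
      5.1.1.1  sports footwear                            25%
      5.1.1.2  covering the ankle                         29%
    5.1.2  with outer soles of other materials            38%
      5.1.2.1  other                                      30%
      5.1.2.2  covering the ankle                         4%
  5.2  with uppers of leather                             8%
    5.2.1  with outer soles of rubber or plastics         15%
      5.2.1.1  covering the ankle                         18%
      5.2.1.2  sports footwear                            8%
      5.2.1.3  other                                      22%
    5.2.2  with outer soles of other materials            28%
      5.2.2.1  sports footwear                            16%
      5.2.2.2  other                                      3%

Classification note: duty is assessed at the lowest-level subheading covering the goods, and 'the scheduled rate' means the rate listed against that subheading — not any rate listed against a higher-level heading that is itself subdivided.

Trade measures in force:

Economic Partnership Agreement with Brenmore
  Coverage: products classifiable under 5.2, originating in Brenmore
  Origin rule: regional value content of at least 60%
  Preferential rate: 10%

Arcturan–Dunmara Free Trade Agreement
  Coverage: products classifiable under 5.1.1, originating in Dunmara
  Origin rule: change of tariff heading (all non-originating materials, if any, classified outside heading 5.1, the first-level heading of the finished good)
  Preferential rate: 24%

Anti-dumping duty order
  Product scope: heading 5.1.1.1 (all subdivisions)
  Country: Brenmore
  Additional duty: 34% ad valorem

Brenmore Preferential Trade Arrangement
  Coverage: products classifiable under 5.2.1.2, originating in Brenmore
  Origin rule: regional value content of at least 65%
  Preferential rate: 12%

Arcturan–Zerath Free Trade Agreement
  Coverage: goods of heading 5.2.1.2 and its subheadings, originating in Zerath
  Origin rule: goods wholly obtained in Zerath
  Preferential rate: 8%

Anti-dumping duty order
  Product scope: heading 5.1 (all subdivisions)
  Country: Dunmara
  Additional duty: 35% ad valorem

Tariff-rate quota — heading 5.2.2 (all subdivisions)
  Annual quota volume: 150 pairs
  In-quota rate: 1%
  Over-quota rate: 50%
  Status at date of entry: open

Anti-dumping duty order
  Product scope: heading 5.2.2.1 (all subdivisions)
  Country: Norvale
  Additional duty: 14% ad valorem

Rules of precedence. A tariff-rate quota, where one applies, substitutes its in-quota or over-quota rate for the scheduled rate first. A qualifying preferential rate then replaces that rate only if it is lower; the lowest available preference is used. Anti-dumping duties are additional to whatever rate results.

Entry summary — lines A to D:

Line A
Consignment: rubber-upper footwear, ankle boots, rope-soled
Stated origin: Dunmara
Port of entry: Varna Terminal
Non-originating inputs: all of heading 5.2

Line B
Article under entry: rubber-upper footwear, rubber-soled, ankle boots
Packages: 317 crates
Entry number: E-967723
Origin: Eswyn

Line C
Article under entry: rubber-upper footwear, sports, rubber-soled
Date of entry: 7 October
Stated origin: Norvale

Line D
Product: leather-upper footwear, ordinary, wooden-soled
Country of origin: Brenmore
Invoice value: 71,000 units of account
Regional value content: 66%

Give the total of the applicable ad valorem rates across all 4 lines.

Line A: rubber-upper → 5.1; rope-soled → 5.1.2; ankle boots → 5.1.2.2. Scheduled 4%. Dunmara agreement on 5.1.1: 5.1.2.2 not covered; anti-dumping (Dunmara, 5.1): +35%; total 4% + 35% = 39%. → 39%.
Line B: rubber-upper → 5.1; rubber-soled → 5.1.1; ankle boots → 5.1.1.2. Scheduled 29%. No special measure applies. → 29%.
Line C: rubber-upper → 5.1; rubber-soled → 5.1.1; sports → 5.1.1.1. Scheduled 25%. No special measure applies. → 25%.
Line D: leather-upper → 5.2; wooden-soled → 5.2.2; ordinary → 5.2.2.2. Scheduled 3%. quota on 5.2.2 open → in-quota 1%; Brenmore agreement on 5.2: RVC ≥ 60% → 10% available; Brenmore agreement on 5.2.1.2: 5.2.2.2 not covered; preference 10% not lower than 1% → no reduction. → 1%.
Sum: 39% + 29% + 25% + 1% = 94%.

94%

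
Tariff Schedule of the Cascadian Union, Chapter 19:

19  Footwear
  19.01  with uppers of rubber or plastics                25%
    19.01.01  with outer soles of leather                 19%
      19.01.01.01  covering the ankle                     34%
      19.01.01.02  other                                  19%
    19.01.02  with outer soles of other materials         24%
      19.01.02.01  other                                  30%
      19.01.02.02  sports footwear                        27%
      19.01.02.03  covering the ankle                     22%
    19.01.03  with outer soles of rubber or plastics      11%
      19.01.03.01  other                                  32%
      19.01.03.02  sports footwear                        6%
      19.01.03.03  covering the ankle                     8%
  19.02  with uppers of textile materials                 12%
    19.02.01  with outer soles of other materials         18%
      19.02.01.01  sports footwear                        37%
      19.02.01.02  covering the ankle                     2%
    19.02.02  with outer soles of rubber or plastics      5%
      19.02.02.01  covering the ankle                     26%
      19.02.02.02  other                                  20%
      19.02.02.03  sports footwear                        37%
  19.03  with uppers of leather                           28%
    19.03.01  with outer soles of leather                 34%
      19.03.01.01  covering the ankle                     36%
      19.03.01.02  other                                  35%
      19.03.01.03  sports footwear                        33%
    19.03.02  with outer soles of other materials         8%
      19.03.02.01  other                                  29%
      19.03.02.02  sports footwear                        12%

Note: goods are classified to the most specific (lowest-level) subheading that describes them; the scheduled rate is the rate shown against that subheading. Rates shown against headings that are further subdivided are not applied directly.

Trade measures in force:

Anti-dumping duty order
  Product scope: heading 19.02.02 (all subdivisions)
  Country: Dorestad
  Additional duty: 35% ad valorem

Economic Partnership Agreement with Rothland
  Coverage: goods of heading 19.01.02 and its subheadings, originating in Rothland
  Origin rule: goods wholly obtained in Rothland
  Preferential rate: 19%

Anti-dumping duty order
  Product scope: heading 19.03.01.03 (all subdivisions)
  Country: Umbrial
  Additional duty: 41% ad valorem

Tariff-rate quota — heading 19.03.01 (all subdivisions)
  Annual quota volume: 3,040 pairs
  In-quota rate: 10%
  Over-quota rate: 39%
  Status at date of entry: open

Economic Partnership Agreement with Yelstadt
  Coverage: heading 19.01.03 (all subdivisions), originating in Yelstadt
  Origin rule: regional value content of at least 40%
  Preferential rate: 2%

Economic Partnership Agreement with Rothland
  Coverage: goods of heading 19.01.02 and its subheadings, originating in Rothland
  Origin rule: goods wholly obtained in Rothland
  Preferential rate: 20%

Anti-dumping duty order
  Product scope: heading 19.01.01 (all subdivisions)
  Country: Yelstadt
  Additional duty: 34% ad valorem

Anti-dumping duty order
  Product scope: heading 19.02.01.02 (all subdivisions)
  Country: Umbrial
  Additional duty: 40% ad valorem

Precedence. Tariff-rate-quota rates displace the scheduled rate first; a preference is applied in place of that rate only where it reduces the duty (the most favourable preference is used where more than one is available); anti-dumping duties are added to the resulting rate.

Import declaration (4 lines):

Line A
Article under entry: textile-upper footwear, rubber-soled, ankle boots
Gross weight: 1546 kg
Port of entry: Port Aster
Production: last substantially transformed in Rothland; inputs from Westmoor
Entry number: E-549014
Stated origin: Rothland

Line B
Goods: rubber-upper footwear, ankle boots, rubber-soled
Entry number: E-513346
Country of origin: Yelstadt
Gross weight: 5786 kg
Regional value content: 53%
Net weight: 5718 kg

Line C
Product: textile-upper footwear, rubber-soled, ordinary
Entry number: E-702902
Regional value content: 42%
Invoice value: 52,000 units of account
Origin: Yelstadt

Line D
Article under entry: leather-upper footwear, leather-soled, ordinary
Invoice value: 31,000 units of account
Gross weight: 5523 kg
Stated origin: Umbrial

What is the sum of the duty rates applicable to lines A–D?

Line A: textile-upper → 19.02; rubber-soled → 19.02.02; ankle boots → 19.02.02.01. Scheduled 26%. Rothland agreement on 19.01.02: 19.02.02.01 not covered; Rothland agreement on 19.01.02: 19.02.02.01 not covered. → 26%.
Line B: rubber-upper → 19.01; rubber-soled → 19.01.03; ankle boots → 19.01.03.03. Scheduled 8%. Yelstadt agreement on 19.01.03: RVC ≥ 40% → 2% available; preferential 2%. → 2%.
Line C: textile-upper → 19.02; rubber-soled → 19.02.02; ordinary → 19.02.02.02. Scheduled 20%. Yelstadt agreement on 19.01.03: 19.02.02.02 not covered. → 20%.
Line D: leather-upper → 19.03; leather-soled → 19.03.01; ordinary → 19.03.01.02. Scheduled 35%. quota on 19.03.01 open → in-quota 10%. → 10%.
Sum: 26% + 2% + 20% + 10% = 58%.

58%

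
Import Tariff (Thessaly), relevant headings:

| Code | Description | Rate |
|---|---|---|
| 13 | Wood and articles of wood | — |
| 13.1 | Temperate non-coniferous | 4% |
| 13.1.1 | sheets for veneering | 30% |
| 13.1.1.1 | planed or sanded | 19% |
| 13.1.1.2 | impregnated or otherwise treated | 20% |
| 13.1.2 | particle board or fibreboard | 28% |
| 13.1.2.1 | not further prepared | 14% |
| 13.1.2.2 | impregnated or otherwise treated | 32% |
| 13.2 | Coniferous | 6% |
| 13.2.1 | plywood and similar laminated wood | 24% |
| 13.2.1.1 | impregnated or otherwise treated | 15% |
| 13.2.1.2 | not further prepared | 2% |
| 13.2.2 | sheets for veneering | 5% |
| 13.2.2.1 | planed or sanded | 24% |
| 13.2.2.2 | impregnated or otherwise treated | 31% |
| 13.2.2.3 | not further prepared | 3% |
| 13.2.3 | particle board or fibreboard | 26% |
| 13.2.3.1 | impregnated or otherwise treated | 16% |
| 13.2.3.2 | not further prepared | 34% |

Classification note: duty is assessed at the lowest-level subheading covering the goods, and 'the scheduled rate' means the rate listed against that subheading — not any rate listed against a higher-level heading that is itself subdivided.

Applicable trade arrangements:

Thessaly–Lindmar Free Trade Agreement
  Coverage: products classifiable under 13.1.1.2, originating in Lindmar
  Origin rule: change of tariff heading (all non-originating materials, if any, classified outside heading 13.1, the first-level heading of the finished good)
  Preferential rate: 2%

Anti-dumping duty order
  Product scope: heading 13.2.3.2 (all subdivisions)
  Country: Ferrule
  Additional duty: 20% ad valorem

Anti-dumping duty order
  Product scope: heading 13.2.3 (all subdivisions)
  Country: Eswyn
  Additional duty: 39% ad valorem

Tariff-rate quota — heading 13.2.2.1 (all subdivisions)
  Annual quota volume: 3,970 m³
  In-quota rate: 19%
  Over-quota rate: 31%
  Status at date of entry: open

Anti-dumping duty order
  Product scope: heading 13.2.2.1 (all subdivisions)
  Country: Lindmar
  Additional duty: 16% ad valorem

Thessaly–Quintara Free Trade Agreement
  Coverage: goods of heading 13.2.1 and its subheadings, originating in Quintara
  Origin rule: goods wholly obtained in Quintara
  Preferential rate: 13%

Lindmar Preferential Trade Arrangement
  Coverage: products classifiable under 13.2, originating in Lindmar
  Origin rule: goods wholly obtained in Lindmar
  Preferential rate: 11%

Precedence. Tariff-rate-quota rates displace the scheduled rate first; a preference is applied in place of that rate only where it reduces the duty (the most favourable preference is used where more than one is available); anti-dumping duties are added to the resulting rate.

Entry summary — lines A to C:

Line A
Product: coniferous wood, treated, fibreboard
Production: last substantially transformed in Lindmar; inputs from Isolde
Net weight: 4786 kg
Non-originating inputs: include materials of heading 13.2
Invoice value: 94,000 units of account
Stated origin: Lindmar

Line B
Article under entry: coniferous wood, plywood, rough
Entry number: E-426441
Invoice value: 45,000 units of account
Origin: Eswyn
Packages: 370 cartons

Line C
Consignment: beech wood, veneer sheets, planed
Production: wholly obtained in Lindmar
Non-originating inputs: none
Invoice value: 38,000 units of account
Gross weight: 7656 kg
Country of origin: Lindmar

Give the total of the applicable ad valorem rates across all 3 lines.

Line A: coniferous → 13.2; fibreboard → 13.2.3; treated → 13.2.3.1. Scheduled 16%. Lindmar agreement on 13.1.1.2: 13.2.3.1 not covered; Lindmar agreement on 13.2: not wholly obtained. → 16%.
Line B: coniferous → 13.2; plywood → 13.2.1; rough → 13.2.1.2. Scheduled 2%. No special measure applies. → 2%.
Line C: beech → 13.1; veneer sheets → 13.1.1; planed → 13.1.1.1. Scheduled 19%. Lindmar agreement on 13.1.1.2: 13.1.1.1 not covered; Lindmar agreement on 13.2: 13.1.1.1 not covered. → 19%.
Sum: 16% + 2% + 19% = 37%.

37%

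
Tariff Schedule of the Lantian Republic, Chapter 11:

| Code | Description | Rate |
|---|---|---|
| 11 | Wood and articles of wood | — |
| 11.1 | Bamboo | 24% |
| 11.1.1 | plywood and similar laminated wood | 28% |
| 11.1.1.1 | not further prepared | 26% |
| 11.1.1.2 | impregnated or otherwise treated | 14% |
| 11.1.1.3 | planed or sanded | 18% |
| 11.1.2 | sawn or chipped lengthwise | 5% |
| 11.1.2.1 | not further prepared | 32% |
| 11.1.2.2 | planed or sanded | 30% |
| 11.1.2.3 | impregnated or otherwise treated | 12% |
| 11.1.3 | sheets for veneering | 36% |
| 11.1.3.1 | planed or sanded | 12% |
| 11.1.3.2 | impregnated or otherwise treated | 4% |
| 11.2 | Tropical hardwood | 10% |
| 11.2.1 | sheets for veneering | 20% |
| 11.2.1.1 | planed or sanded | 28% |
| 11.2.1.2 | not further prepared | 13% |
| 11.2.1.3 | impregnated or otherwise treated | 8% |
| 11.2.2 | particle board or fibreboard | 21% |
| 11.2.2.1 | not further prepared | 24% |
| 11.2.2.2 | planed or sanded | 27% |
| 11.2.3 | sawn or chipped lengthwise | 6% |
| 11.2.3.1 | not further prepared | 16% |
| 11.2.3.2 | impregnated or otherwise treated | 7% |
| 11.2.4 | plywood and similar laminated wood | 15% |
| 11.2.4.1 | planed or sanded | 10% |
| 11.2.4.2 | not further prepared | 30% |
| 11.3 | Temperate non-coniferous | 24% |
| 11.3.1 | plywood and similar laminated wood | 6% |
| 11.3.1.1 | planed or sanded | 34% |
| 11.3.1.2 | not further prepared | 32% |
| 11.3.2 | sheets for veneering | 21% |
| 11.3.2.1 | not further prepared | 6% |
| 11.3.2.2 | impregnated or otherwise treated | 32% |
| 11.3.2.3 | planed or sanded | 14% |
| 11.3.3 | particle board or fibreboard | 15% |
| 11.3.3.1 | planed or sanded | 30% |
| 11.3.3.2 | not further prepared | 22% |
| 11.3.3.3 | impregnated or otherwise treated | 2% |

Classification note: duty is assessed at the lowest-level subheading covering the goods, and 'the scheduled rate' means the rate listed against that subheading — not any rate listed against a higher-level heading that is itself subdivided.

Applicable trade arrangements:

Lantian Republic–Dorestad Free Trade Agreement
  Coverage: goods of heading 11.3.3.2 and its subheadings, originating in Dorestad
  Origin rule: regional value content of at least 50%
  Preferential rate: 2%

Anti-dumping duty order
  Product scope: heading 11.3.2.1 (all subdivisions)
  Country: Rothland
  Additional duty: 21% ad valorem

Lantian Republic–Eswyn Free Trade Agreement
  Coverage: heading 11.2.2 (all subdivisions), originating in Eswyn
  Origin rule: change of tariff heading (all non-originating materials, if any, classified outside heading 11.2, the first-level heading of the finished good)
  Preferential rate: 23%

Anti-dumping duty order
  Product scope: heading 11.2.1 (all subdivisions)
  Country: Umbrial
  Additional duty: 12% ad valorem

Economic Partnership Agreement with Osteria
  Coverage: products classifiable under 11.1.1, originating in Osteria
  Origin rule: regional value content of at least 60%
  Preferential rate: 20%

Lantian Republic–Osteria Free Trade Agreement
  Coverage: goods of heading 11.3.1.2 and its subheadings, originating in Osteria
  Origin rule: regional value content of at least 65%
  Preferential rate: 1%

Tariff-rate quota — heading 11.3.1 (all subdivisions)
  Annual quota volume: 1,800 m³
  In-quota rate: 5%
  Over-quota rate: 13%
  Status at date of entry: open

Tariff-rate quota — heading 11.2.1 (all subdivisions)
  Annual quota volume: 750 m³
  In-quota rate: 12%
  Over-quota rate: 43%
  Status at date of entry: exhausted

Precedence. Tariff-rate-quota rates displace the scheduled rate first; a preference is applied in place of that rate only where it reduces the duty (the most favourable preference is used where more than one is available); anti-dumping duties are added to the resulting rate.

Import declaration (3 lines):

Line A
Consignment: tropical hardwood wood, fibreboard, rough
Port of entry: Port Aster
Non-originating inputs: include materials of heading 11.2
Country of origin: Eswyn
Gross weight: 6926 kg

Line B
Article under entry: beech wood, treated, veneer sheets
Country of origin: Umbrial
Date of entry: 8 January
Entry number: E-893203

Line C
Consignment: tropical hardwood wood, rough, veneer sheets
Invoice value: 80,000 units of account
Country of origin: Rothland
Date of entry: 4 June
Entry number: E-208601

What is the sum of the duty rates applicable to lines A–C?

99%

Line A: tropical hardwood → 11.2; fibreboard → 11.2.2; rough → 11.2.2.1. Scheduled 24%. Eswyn agreement on 11.2.2: CTH not met. → 24%.
Line B: beech → 11.3; veneer sheets → 11.3.2; treated → 11.3.2.2. Scheduled 32%. No special measure applies. → 32%.
Line C: tropical hardwood → 11.2; veneer sheets → 11.2.1; rough → 11.2.1.2. Scheduled 13%. quota on 11.2.1 exhausted → over-quota 43%. → 43%.
Sum: 24% + 32% + 43% = 99%.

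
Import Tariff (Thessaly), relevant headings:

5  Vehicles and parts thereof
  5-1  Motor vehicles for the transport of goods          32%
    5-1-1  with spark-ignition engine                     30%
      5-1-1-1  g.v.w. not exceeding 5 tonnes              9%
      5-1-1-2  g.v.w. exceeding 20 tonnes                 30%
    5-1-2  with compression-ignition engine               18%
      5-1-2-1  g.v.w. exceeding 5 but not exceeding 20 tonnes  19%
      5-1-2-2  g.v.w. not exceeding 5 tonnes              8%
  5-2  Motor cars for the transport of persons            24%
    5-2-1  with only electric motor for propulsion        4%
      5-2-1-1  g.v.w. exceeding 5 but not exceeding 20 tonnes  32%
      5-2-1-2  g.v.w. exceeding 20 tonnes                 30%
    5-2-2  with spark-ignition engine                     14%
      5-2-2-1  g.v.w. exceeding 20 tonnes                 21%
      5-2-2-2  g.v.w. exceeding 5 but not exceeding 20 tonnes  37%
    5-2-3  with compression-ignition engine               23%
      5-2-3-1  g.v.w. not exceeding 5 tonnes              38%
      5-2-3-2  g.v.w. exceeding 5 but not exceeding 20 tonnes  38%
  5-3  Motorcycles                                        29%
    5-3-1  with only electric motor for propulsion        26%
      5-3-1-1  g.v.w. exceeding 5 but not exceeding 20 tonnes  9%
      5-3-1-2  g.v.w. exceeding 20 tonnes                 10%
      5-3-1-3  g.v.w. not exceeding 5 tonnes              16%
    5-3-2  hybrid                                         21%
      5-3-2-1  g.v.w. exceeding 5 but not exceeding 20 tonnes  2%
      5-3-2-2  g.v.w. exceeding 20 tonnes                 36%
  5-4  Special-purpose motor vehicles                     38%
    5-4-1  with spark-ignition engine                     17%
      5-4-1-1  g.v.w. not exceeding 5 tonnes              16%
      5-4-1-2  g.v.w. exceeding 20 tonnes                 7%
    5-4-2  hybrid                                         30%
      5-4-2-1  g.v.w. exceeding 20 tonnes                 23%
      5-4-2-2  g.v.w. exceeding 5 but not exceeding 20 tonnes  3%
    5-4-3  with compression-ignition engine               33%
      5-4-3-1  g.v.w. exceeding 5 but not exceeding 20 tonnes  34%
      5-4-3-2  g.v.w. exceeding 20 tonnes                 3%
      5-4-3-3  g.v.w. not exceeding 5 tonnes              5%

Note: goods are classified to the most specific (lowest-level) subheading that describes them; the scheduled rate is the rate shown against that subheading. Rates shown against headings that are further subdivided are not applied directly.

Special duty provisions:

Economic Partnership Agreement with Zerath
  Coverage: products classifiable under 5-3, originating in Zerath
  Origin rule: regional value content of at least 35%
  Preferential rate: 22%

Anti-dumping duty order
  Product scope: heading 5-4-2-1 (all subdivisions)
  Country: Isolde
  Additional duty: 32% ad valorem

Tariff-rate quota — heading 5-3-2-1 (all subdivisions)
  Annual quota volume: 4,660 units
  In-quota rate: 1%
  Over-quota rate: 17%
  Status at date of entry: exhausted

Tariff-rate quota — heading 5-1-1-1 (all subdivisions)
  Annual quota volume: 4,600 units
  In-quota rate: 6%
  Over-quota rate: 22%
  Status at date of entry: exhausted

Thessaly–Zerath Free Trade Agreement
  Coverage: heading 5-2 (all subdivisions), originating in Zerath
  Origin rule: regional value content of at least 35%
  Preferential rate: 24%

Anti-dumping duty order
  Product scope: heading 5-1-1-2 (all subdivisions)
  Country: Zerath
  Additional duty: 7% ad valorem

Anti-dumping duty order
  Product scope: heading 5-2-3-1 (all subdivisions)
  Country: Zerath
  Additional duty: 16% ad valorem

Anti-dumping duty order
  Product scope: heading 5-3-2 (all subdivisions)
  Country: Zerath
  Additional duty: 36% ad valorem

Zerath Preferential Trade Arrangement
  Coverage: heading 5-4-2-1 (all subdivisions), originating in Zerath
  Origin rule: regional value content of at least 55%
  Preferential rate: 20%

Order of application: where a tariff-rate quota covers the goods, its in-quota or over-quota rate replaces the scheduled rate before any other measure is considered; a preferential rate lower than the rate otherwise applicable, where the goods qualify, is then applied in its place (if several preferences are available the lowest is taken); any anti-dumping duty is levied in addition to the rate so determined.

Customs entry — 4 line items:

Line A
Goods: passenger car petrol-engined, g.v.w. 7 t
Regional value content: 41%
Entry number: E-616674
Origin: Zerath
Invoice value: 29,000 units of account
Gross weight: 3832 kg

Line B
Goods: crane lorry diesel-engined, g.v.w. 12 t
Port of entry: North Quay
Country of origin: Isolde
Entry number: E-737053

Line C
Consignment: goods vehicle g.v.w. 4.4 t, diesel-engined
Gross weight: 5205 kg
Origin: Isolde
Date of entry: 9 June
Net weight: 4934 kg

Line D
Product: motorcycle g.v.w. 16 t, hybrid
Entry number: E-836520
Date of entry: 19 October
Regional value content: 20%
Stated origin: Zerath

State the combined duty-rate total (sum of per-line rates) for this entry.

Line A: passenger car → 5-2; petrol-engined → 5-2-2; g.v.w. 7 t → 5-2-2-2. Scheduled 37%. Zerath agreement on 5-3: 5-2-2-2 not covered; Zerath agreement on 5-2: RVC ≥ 35% → 24% available; Zerath agreement on 5-4-2-1: 5-2-2-2 not covered; preferential 24%. → 24%.
Line B: crane lorry → 5-4; diesel-engined → 5-4-3; g.v.w. 12 t → 5-4-3-1. Scheduled 34%. No special measure applies. → 34%.
Line C: goods vehicle → 5-1; diesel-engined → 5-1-2; g.v.w. 4.4 t → 5-1-2-2. Scheduled 8%. No special measure applies. → 8%.
Line D: motorcycle → 5-3; hybrid → 5-3-2; g.v.w. 16 t → 5-3-2-1. Scheduled 2%. quota on 5-3-2-1 exhausted → over-quota 17%; Zerath agreement on 5-3: RVC < 35%; Zerath agreement on 5-2: 5-3-2-1 not covered; Zerath agreement on 5-4-2-1: 5-3-2-1 not covered; anti-dumping (Zerath, 5-3-2): +36%; total 17% + 36% = 53%. → 53%.
Sum: 24% + 34% + 8% + 53% = 119%.

119%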